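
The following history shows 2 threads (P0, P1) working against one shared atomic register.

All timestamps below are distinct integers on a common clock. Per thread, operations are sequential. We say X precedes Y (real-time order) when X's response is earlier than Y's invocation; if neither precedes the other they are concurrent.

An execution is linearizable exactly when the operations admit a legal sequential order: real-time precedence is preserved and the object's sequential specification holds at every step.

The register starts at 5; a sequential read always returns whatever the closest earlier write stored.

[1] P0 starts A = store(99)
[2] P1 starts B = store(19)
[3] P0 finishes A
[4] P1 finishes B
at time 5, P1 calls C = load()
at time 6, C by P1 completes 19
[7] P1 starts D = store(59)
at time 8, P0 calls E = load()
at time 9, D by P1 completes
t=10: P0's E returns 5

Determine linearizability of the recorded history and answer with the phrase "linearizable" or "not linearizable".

not linearizable

cut after 9 events: linearizable; cut after 10 events (E responds, time 10): not linearizable
the 5 completed operations admit 4 real-time orders; each fails the atomic register replay
for example A, B, C, D, E fails at step 5: E load() → 5 is not legal there
for example A, B, C, E, D fails at step 4: E load() → 5 is not legal there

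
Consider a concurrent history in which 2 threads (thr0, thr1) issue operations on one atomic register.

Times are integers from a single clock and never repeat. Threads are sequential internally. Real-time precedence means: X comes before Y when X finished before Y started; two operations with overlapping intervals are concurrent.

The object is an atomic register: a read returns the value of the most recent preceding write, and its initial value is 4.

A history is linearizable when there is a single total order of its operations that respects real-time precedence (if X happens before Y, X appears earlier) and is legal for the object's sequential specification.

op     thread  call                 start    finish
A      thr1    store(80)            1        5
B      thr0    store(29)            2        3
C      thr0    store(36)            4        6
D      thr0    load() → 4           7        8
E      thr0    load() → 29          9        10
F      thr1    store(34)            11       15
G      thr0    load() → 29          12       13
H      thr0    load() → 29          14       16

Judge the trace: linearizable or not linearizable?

the violation lands at event 8, D's response at time 8: events 1..7 linearize, events 1..8 do not
4 completed operations, 3 real-time-consistent orders — every atomic register replay fails
e.g. A, B, C, D: illegal at step 4, since D load() → 4 cannot apply there
e.g. B, A, C, D: illegal at step 4, since D load() → 4 cannot apply there

not linearizable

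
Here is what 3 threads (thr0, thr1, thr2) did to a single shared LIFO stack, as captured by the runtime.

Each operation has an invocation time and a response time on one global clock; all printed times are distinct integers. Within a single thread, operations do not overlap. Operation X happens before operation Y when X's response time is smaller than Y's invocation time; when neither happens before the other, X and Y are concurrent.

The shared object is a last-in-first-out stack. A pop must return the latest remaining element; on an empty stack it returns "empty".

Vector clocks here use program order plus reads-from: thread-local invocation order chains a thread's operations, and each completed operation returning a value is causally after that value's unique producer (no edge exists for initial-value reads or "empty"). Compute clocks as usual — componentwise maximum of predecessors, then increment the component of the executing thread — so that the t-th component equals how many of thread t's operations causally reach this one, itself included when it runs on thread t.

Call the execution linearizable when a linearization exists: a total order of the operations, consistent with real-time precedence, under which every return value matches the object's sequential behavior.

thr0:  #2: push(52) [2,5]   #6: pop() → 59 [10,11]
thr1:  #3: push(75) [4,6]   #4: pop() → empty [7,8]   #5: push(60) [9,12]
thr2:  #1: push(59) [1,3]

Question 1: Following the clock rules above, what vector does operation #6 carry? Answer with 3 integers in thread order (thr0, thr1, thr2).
(2, 0, 1)

#1, invoked 1, has no incoming edges; only thr2's bump applies → (0, 0, 1)
#3, invoked 4, has no incoming edges; only thr1's bump applies → (0, 1, 0)
#2, invoked 2, has no incoming edges; only thr0's bump applies → (1, 0, 0)
merge at #4 (invoked 7): VC(#3)=(0, 1, 0), own-thread bump on thr1 → (0, 2, 0)
merge at #5 (invoked 9): VC(#4)=(0, 2, 0), own-thread bump on thr1 → (0, 3, 0)
merge at #6 (invoked 10): VC(#1)=(0, 0, 1), VC(#2)=(1, 0, 0), own-thread bump on thr0 → (2, 0, 1)
target: VC(#6) = (2, 0, 1)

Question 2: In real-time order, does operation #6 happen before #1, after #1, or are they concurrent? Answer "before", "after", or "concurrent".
after

#6 spans [10,11], #1 spans [1,3]
resp(#1)=3 < inv(#6)=10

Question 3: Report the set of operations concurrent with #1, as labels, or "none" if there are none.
#2

#1 runs from 1 to 3; window-overlapping ops are concurrent
#2 [2,5]: concurrent
#3 [4,6]: after
#4 [7,8]: after
#5 [9,12]: after
#6 [10,11]: after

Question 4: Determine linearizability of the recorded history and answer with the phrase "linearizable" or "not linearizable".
not linearizable

cut after 7 events: linearizable; cut after 8 events (#4 responds, time 8): not linearizable
every one of the 3 real-time-consistent orders over 4 completed LIFO stack ops fails the sequential spec
for example #1, #2, #3, #4 fails at step 4: #4 pop() → empty is not legal there
for example #1, #3, #2, #4 fails at step 4: #4 pop() → empty is not legal there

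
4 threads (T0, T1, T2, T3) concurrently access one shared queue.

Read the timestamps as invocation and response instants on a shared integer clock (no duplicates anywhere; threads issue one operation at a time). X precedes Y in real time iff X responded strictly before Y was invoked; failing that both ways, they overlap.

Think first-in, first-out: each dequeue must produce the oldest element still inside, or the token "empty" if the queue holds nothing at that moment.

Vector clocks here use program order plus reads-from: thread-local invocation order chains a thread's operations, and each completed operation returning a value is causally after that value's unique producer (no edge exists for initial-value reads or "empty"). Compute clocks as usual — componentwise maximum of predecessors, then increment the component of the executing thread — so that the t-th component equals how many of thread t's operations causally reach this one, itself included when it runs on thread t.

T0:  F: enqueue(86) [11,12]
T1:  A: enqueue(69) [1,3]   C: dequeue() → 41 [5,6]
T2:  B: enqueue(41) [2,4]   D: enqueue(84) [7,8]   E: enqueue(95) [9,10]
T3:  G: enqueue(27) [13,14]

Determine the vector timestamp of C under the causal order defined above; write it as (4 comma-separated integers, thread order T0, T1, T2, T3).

(0, 2, 1, 0)

G (invocation 13): nothing precedes it; T3's component alone gives (0, 0, 0, 1)
B (invocation 2): nothing precedes it; T2's component alone gives (0, 0, 1, 0)
A (invocation 1): nothing precedes it; T1's component alone gives (0, 1, 0, 0)
F (invocation 11): nothing precedes it; T0's component alone gives (1, 0, 0, 0)
merge at D (invoked 7): VC(B)=(0, 0, 1, 0), own-thread bump on T2 → (0, 0, 2, 0)
merge at E (invoked 9): VC(D)=(0, 0, 2, 0), own-thread bump on T2 → (0, 0, 3, 0)
merge at C (invoked 5): VC(A)=(0, 1, 0, 0), VC(B)=(0, 0, 1, 0), own-thread bump on T1 → (0, 2, 1, 0)
target: VC(C) = (0, 2, 1, 0)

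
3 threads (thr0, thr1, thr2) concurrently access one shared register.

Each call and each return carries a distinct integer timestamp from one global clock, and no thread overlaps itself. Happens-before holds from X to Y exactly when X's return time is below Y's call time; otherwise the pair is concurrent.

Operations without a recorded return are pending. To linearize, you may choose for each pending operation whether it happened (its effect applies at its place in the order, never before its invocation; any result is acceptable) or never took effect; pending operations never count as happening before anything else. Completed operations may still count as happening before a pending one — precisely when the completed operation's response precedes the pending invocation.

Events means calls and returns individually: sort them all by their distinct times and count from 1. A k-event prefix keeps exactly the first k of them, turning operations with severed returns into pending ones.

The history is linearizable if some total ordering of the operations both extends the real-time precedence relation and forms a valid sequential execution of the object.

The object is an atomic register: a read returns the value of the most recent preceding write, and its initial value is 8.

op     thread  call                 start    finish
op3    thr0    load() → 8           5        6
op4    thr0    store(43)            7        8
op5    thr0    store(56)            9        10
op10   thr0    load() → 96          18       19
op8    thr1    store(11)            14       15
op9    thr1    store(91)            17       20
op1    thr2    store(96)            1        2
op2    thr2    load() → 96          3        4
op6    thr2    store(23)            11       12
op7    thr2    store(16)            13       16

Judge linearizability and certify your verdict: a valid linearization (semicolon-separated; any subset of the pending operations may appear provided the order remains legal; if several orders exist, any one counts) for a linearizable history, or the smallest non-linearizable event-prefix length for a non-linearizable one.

events 1..5 are fine; event 6 — the response of op3 at time 6 — makes the prefix non-linearizable
the sole real-time-consistent order of 3 completed operations fails the register replay
one such order, op1, op2, op3, breaks at step 3 where op3 load() → 8 is illegal

not linearizable — minimal violating prefix: 6 events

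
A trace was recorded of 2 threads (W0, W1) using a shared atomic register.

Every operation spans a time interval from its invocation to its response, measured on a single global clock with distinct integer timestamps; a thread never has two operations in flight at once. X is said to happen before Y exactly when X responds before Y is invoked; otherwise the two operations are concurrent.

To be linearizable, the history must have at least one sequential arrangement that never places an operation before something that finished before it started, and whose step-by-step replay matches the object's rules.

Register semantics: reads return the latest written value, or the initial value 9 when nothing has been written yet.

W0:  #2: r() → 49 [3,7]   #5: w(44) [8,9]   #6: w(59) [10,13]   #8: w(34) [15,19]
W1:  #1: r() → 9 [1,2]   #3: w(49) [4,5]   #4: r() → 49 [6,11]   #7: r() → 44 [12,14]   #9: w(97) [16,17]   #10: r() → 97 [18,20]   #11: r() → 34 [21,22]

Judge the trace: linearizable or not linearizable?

linearizable

a witness: #1, #3, #2, #4, #5, #7, #6, #9, #10, #8, #11
step 1: #1 r() → 9 — value 9
step 2: #3 w(49) — value 49
step 3: #2 r() → 49 — value 49
step 4: #4 r() → 49 — value 49
step 5: #5 w(44) — value 44
step 6: #7 r() → 44 — value 44
step 7: #6 w(59) — value 59
step 8: #9 w(97) — value 97
step 9: #10 r() → 97 — value 97
step 10: #8 w(34) — value 34
step 11: #11 r() → 34 — value 34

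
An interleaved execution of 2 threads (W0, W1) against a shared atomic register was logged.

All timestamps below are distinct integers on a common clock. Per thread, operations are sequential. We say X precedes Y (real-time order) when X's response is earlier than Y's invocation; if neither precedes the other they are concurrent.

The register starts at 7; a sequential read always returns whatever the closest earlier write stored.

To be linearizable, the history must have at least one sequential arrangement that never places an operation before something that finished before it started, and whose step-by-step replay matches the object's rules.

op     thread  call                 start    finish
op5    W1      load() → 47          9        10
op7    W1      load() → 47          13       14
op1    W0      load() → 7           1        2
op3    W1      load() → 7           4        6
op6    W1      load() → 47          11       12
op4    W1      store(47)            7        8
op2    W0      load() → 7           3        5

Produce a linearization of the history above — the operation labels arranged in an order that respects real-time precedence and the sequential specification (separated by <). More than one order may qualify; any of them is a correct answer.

after step 1 (op1 load() → 7): value 7
after step 2 (op2 load() → 7): value 7
after step 3 (op3 load() → 7): value 7
after step 4 (op4 store(47)): value 47
after step 5 (op5 load() → 47): value 47
after step 6 (op6 load() → 47): value 47
after step 7 (op7 load() → 47): value 47

op1 < op2 < op3 < op4 < op5 < op6 < op7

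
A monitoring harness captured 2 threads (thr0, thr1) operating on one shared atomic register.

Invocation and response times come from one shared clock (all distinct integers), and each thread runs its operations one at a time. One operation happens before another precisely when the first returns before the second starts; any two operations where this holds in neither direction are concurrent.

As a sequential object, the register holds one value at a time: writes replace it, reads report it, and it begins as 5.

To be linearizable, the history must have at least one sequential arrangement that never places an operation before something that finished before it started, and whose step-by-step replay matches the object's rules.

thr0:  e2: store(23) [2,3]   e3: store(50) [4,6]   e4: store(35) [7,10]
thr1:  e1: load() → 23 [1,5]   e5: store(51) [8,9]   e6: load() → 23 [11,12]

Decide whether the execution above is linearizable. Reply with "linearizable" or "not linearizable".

events 1..11 are fine; event 12 — the response of e6 at time 12 — makes the prefix non-linearizable
6 completed operations, 6 real-time-consistent orders — every atomic register replay fails
for example e1, e2, e3, e4, e5, e6 fails at step 1: e1 load() → 23 is not legal there
for example e1, e2, e3, e5, e4, e6 fails at step 1: e1 load() → 23 is not legal there

not linearizable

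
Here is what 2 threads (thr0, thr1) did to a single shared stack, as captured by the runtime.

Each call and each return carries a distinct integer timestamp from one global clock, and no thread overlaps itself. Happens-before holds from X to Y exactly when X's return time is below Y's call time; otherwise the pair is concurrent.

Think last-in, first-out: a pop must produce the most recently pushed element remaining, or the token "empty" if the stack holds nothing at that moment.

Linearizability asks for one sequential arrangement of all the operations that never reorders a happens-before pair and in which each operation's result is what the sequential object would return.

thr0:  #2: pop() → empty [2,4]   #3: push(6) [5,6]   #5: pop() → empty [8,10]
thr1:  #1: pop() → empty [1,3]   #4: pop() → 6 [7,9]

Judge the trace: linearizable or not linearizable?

one valid linearization: #1, #2, #3, #4, #5
after step 1 (#1 pop() → empty): stack <>
after step 2 (#2 pop() → empty): stack <>
after step 3 (#3 push(6)): stack <6>
after step 4 (#4 pop() → 6): stack <>
after step 5 (#5 pop() → empty): stack <>

linearizable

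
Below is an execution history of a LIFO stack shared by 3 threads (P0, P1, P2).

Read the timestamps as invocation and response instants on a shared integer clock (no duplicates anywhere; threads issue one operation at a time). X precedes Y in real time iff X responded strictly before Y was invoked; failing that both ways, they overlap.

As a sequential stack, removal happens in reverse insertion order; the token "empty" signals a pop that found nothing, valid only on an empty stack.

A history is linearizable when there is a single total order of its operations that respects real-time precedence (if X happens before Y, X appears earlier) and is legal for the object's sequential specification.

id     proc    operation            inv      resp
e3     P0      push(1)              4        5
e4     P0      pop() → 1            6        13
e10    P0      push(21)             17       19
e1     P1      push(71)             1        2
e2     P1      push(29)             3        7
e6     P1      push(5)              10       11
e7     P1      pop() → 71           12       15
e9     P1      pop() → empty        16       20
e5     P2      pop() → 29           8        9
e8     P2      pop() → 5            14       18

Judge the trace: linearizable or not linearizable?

linearizable

witness order: e1, e2, e3, e4, e5, e6, e8, e7, e9, e10
after step 1 (e1 push(71)): stack <71>
after step 2 (e2 push(29)): stack <71,29>
after step 3 (e3 push(1)): stack <71,29,1>
after step 4 (e4 pop() → 1): stack <71,29>
after step 5 (e5 pop() → 29): stack <71>
after step 6 (e6 push(5)): stack <71,5>
after step 7 (e8 pop() → 5): stack <71>
after step 8 (e7 pop() → 71): stack <>
after step 9 (e9 pop() → empty): stack <>
after step 10 (e10 push(21)): stack <21>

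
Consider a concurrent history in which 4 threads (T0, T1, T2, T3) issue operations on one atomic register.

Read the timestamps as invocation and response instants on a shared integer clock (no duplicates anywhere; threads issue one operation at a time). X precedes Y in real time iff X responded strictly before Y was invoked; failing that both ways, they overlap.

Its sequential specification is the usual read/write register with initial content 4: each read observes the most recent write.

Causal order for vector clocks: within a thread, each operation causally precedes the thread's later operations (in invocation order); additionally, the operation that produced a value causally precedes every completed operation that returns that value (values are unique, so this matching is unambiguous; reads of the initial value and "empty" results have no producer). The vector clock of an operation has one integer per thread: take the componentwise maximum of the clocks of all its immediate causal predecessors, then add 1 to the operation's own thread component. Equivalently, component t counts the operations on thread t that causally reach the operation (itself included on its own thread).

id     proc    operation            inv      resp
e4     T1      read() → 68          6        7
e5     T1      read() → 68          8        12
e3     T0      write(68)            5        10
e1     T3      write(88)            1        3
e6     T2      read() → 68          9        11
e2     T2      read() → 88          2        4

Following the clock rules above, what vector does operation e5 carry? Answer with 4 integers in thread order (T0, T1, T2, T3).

no predecessors for e1 (invoked 1): T3 increments from zero → (0, 0, 0, 1)
no predecessors for e3 (invoked 5): T0 increments from zero → (1, 0, 0, 0)
merge at e2 (invoked 2): VC(e1)=(0, 0, 0, 1), own-thread bump on T2 → (0, 0, 1, 1)
merge at e4 (invoked 6): VC(e3)=(1, 0, 0, 0), own-thread bump on T1 → (1, 1, 0, 0)
merge at e5 (invoked 8): VC(e3)=(1, 0, 0, 0), VC(e4)=(1, 1, 0, 0), own-thread bump on T1 → (1, 2, 0, 0)
merge at e6 (invoked 9): VC(e2)=(0, 0, 1, 1), VC(e3)=(1, 0, 0, 0), own-thread bump on T2 → (1, 0, 2, 1)
target: VC(e5) = (1, 2, 0, 0)

(1, 2, 0, 0)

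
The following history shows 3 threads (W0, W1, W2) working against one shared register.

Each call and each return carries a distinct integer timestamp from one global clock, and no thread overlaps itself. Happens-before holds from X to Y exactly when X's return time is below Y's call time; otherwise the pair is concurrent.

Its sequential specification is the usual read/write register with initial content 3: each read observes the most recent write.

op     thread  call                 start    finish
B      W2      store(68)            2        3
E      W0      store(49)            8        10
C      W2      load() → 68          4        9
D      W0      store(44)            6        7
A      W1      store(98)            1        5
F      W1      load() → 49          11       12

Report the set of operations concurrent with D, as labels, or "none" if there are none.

C

D spans [6,7]; an op avoiding the whole window 6..7 is ordered, any other is concurrent
A [1,5]: before
B [2,3]: before
C [4,9]: concurrent
E [8,10]: after
F [11,12]: after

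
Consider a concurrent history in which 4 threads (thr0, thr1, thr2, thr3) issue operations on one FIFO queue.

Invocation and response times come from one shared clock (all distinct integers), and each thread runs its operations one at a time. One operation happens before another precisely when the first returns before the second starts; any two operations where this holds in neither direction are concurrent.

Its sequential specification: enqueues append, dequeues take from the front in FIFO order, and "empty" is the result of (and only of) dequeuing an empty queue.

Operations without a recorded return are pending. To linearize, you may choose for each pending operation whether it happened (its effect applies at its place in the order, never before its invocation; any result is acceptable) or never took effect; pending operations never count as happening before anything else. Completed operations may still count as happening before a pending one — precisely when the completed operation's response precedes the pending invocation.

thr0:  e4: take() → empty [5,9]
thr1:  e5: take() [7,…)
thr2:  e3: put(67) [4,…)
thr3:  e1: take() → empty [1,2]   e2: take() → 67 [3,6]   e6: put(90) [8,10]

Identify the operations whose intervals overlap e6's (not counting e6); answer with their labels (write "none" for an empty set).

e6 spans [8,10]; an op avoiding the whole window 8..10 is ordered, any other is concurrent
e1 [1,2]: before
e2 [3,6]: before
e3 [4,…): concurrent
e4 [5,9]: concurrent
e5 [7,…): concurrent

e3, e4, e5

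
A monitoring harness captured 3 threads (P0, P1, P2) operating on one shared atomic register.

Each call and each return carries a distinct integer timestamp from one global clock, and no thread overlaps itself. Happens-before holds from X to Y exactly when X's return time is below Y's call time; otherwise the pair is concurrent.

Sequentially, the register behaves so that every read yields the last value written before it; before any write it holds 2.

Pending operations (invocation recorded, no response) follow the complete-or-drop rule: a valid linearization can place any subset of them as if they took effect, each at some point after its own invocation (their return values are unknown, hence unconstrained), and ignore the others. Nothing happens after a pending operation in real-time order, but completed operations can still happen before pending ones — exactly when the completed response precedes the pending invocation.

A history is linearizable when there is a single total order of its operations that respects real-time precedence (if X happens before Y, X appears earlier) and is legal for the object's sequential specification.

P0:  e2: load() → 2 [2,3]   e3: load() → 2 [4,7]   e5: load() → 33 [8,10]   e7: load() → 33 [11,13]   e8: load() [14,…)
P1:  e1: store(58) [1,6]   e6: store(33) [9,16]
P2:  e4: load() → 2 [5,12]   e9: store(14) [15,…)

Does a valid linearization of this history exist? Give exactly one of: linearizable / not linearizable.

witness order: e2, e3, e4, e1, e6, e5, e7
step 1: e2 load() → 2 — value 2
step 2: e3 load() → 2 — value 2
step 3: e4 load() → 2 — value 2
step 4: e1 store(58) — value 58
step 5: e6 store(33) — value 33
step 6: e5 load() → 33 — value 33
step 7: e7 load() → 33 — value 33

linearizable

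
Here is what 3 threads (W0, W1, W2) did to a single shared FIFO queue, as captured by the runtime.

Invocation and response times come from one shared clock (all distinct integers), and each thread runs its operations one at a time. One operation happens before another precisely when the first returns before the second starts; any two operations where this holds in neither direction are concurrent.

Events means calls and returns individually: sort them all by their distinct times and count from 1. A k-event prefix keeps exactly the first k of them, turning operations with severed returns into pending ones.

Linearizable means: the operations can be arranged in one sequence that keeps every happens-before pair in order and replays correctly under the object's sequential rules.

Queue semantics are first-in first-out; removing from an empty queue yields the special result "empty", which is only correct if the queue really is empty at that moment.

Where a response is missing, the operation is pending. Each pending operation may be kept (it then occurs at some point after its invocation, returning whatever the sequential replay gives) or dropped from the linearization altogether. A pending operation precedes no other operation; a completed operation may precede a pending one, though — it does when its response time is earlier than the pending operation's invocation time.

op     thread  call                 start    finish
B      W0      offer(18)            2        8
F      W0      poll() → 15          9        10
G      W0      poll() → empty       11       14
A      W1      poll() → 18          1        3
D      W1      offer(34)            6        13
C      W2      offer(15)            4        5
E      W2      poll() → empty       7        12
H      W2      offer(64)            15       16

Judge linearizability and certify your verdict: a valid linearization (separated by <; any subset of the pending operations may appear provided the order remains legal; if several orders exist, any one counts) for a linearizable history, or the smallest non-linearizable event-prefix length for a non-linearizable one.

after step 1 (B offer(18)): queue <18>
after step 2 (A poll() → 18): queue <>
after step 3 (C offer(15)): queue <15>
after step 4 (F poll() → 15): queue <>
after step 5 (E poll() → empty): queue <>
after step 6 (G poll() → empty): queue <>
after step 7 (D offer(34)): queue <34>
after step 8 (H offer(64)): queue <34,64>

linearizable — witness: B < A < C < F < E < G < D < H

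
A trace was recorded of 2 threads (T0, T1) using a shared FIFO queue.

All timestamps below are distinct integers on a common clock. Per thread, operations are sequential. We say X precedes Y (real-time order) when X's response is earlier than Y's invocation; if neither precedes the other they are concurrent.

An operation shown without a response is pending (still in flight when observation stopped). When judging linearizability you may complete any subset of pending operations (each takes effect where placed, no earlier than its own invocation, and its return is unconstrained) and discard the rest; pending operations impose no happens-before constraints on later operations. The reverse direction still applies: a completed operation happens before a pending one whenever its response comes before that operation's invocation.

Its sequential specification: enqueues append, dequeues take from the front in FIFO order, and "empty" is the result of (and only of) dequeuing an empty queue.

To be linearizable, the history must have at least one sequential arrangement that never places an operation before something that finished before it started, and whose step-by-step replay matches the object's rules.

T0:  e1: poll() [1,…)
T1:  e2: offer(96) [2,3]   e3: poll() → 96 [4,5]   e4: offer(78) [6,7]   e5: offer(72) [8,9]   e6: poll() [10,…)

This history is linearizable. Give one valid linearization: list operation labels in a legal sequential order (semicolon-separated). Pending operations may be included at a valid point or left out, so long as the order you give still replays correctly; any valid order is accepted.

e1; e2; e3; e4; e5

1. e1 poll() (pending, included), leaving queue <>
2. e2 offer(96), leaving queue <96>
3. e3 poll() → 96, leaving queue <>
4. e4 offer(78), leaving queue <78>
5. e5 offer(72), leaving queue <78,72>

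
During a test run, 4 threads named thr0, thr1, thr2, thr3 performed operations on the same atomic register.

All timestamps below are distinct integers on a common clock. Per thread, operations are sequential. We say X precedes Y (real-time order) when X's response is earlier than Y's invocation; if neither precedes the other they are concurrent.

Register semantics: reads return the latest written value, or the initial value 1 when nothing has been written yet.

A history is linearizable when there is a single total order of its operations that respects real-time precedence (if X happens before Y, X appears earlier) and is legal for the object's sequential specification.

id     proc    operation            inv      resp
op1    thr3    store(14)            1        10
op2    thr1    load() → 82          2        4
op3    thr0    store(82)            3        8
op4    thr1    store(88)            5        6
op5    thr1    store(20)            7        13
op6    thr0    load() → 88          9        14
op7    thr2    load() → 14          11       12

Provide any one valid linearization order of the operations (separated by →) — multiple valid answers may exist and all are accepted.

step 1: op3 store(82) — value 82
step 2: op2 load() → 82 — value 82
step 3: op4 store(88) — value 88
step 4: op6 load() → 88 — value 88
step 5: op1 store(14) — value 14
step 6: op7 load() → 14 — value 14
step 7: op5 store(20) — value 20

op3 → op2 → op4 → op6 → op1 → op7 → op5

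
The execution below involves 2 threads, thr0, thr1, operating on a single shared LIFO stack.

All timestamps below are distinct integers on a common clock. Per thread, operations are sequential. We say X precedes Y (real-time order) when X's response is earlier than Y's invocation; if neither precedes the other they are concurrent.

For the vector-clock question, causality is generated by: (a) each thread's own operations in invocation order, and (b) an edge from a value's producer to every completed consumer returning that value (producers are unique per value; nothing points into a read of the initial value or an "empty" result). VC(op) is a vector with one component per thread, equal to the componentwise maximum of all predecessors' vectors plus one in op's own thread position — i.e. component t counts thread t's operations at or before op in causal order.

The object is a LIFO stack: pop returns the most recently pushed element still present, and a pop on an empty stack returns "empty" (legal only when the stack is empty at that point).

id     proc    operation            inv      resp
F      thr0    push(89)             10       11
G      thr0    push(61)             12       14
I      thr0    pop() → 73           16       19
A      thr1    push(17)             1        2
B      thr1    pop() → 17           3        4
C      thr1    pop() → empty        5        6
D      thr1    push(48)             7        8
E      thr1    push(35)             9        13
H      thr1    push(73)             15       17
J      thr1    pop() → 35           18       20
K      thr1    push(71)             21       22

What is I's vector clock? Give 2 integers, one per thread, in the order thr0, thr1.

A, invoked 1, has no incoming edges; only thr1's bump applies → (0, 1)
F, invoked 10, has no incoming edges; only thr0's bump applies → (1, 0)
from VC(A)=(0, 1), B (invoked 3) maxes components and bumps thr1 → (0, 2)
from VC(F)=(1, 0), G (invoked 12) maxes components and bumps thr0 → (2, 0)
from VC(B)=(0, 2), C (invoked 5) maxes components and bumps thr1 → (0, 3)
from VC(C)=(0, 3), D (invoked 7) maxes components and bumps thr1 → (0, 4)
from VC(D)=(0, 4), E (invoked 9) maxes components and bumps thr1 → (0, 5)
from VC(E)=(0, 5), H (invoked 15) maxes components and bumps thr1 → (0, 6)
from VC(E)=(0, 5), VC(H)=(0, 6), J (invoked 18) maxes components and bumps thr1 → (0, 7)
from VC(J)=(0, 7), K (invoked 21) maxes components and bumps thr1 → (0, 8)
from VC(G)=(2, 0), VC(H)=(0, 6), I (invoked 16) maxes components and bumps thr0 → (3, 6)
target: VC(I) = (3, 6)

(3, 6)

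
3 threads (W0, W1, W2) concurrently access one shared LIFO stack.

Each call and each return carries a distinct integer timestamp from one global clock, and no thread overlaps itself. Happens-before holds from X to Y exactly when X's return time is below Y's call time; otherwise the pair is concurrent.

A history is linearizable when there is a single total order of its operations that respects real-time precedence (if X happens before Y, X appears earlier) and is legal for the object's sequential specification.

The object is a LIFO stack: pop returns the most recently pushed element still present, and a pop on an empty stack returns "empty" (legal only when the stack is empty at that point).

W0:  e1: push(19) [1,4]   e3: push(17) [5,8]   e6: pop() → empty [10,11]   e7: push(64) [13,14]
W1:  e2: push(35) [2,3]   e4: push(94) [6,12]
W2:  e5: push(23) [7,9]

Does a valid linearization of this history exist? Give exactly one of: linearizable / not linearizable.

not linearizable

already the first 11 events (up to e6's response at time 11) admit no linearization; the first 10 still do
every one of the 4 real-time-consistent orders over 5 completed LIFO stack ops fails the sequential spec
include/drop combinations of the 1 pending operation (e4) were all tried; none helps
sample order e1, e2, e3, e5, e6 (pending dropped) stalls at step 5 — e6 pop() → empty has no legal effect
sample order e1, e2, e5, e3, e6 (pending dropped) stalls at step 5 — e6 pop() → empty has no legal effect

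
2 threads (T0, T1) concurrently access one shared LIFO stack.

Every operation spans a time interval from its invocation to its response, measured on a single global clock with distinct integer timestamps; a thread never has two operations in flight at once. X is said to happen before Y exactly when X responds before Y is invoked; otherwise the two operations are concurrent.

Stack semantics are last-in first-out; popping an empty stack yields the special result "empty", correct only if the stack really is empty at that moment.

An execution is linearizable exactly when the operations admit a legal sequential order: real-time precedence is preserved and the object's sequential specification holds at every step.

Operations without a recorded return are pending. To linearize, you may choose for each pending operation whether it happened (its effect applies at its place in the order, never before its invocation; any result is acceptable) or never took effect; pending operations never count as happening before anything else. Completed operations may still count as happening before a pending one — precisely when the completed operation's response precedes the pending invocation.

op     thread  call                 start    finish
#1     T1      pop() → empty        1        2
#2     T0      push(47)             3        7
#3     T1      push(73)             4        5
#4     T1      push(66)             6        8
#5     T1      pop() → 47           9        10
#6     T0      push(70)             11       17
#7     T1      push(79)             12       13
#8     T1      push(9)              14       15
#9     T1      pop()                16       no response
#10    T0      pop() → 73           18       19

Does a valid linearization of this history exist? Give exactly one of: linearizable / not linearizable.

not linearizable

events 1..18 are fine; event 19 — the response of #10 at time 19 — makes the prefix non-linearizable
all 9 real-time-respecting orders fail — 9 completed LIFO stack operations, no legal replay
no escape via the 1 pending operation (#9): every completion choice fails
e.g. #1, #2, #3, #4, #5, #6, #7, #8, #10 (pending dropped): illegal at step 5, since #5 pop() → 47 cannot apply there
e.g. #1, #2, #3, #4, #5, #7, #6, #8, #10 (pending dropped): illegal at step 5, since #5 pop() → 47 cannot apply there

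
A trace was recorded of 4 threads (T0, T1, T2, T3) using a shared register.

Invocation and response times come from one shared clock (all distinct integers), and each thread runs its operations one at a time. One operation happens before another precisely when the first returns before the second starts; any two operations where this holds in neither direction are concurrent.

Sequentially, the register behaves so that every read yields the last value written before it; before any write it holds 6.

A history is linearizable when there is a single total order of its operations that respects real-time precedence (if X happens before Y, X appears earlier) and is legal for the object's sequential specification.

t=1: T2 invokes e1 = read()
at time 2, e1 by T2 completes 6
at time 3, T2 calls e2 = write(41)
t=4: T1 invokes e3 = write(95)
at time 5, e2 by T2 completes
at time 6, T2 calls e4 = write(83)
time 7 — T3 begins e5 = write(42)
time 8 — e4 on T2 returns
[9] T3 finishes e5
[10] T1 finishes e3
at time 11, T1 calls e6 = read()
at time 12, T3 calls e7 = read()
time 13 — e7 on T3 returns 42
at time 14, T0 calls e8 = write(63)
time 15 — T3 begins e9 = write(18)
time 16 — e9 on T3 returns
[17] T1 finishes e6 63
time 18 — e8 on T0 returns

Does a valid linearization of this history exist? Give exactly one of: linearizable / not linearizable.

linearizable

a witness: e1, e2, e3, e4, e5, e7, e8, e6, e9
1. e1 read() → 6, leaving value 6
2. e2 write(41), leaving value 41
3. e3 write(95), leaving value 95
4. e4 write(83), leaving value 83
5. e5 write(42), leaving value 42
6. e7 read() → 42, leaving value 42
7. e8 write(63), leaving value 63
8. e6 read() → 63, leaving value 63
9. e9 write(18), leaving value 18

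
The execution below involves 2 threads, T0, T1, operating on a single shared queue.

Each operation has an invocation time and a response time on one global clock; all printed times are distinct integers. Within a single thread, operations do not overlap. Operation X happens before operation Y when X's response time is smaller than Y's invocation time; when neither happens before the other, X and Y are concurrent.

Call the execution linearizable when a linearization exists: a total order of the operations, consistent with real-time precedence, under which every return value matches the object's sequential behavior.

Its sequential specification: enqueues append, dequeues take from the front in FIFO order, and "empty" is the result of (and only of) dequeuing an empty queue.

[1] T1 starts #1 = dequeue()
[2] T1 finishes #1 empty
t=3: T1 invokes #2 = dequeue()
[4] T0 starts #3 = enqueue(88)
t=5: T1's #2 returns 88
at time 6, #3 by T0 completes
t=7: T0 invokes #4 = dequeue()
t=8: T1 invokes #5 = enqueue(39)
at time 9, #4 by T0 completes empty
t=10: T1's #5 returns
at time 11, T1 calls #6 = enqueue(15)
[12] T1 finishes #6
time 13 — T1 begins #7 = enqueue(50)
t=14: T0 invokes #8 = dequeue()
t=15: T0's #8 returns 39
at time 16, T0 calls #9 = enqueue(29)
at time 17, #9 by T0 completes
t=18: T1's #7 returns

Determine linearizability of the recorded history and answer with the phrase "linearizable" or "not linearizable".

linearizable

a witness: #1, #3, #2, #4, #5, #6, #7, #8, #9
step 1: #1 dequeue() → empty — queue <>
step 2: #3 enqueue(88) — queue <88>
step 3: #2 dequeue() → 88 — queue <>
step 4: #4 dequeue() → empty — queue <>
step 5: #5 enqueue(39) — queue <39>
step 6: #6 enqueue(15) — queue <39,15>
step 7: #7 enqueue(50) — queue <39,15,50>
step 8: #8 dequeue() → 39 — queue <15,50>
step 9: #9 enqueue(29) — queue <15,50,29>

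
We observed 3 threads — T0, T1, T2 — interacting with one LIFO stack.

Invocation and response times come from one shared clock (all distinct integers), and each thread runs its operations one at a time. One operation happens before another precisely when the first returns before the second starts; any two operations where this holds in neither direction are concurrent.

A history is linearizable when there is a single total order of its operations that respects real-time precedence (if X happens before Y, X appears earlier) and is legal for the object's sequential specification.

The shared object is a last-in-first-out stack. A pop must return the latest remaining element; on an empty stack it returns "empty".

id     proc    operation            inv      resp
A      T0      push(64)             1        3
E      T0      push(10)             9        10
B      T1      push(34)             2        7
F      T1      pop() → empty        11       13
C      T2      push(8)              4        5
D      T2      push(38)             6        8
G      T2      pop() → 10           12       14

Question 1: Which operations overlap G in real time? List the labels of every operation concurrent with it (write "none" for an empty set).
Answer: F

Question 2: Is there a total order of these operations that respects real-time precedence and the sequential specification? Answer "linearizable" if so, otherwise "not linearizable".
prefix check: 1..12 passes, 1..13 fails once F's time-13 response joins
the 6 completed operations admit 4 real-time orders; each fails the LIFO stack replay
every completion of the 1 pending operation (G) was checked; none linearizes
sample order A, B, C, D, E, F (pending dropped) stalls at step 6 — F pop() → empty has no legal effect
sample order A, C, B, D, E, F (pending dropped) stalls at step 6 — F pop() → empty has no legal effect

not linearizable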